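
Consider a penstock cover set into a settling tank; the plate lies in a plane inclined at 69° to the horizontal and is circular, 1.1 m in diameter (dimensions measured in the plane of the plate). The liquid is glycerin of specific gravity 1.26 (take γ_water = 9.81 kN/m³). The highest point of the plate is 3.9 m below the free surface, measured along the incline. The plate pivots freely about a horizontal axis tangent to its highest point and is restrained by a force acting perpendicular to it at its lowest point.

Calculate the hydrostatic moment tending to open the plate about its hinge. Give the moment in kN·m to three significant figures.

γ = 1.26 × 9.81 = 12.3606 kN/m³.
Let θ = 69° be the plate's angle to the horizontal; measure y along the incline from where the plane meets the free surface. Vertical depth h = y·sinθ with sinθ = 0.933580.
The centroid is at the centre, 0.55 m below the top of the plate, so y_c = 3.9 + 0.55 = 4.45 m and h_c = 4.45 × 0.933580 = 4.15443 m.
A = π(0.55)² = 0.950332 m².
Resultant F = γ·h_c·A = 12.3606 × 4.15443 × 0.950332 = 48.8007 kN.
I_c = πr⁴/4 = π × 0.55⁴/4 = 0.0718688 m⁴.
Centre of pressure: y_p = y_c + I_c/(y_c·A) = 4.45 + 0.0718688/(4.45 × 0.950332) = 4.45 + 0.0169944 = 4.46699 m along the plane.
The resultant acts 0.55 + 0.0169944 = 0.566994 m (along the plate) below the hinge at the top edge, so the moment about the hinge is M = F × 0.566994 = 48.8007 × 0.566994 = 27.6697 kN·m.

M ≈ 27.7 kN·m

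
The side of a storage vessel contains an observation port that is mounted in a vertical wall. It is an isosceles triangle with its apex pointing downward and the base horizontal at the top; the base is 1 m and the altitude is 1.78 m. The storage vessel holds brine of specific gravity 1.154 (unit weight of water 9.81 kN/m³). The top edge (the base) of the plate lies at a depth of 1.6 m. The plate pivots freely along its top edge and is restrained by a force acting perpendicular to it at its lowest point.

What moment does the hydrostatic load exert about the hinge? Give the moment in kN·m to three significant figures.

γ = 1.154 × 9.81 = 11.32074 kN/m³.
With the apex down, the centroid sits h/3 = 1.78/3 = 0.593333 m below the base (the top edge), so the centroid depth is h_c = 1.6 + 0.593333 = 2.19333 m.
A = ½ × 1 × 1.78 = 0.89 m².
Resultant F = γ·h_c·A = 11.32074 × 2.19333 × 0.89 = 22.0988 kN.
I_c = b·h³/36 = 1 × 1.78³/36 = 0.15666 m⁴.
Centre of pressure: y_p = y_c + I_c/(y_c·A) = 2.19333 + 0.15666/(2.19333 × 0.89) = 2.19333 + 0.0802535 = 2.27358 m along the plane.
The resultant acts 0.593333 + 0.0802535 = 0.673586 m (along the plate) below the hinge at the top edge, so the moment about the hinge is M = F × 0.673586 = 22.0988 × 0.673586 = 14.8854 kN·m.

M ≈ 14.9 kN·m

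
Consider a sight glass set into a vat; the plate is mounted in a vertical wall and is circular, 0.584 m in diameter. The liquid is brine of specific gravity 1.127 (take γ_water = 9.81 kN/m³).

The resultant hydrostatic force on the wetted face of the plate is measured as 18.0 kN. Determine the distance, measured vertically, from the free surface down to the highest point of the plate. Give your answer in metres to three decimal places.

γ = 1.127 × 9.81 = 11.05587 kN/m³.
A = π(0.292)² = 0.267865 m².
From F = γ·h_c·A, the centroid depth is h_c = 18.0/(11.05587 × 0.267865) = 6.07804 m.
The centroid is at the centre, 0.292 m below the top of the plate, so the highest point sits at h_top = 6.07804 − 0.292 = 5.78604 m below the surface.

d_top ≈ 5.786 m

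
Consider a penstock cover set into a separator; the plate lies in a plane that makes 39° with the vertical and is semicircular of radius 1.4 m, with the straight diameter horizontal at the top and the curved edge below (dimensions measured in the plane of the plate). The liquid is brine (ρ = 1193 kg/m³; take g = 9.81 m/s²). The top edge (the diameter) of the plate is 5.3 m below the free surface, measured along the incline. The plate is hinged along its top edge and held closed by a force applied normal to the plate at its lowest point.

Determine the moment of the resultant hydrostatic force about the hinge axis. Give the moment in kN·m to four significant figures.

M ≈ 101.9 kN·m

γ = ρg = 1193 × 9.81 / 1000 = 11.70333 kN/m³.
The plate makes 39° with the vertical, i.e. θ = 90° − 39° = 51° to the horizontal. Measuring y along the incline from the free-surface line, vertical depth h = y·sinθ with sinθ = 0.777146.
The centroid of a semicircle lies 4r/(3π) = 0.594178 m from the diameter, here below the top edge, so y_c = 5.3 + 0.594178 = 5.89418 m and h_c = 5.89418 × 0.777146 = 4.58064 m.
A = πr²/2 = π × 1.4²/2 = 3.07876 m².
Resultant F = γ·h_c·A = 11.70333 × 4.58064 × 3.07876 = 165.048 kN.
I_c = (π/8 − 8/(9π))·r⁴ = 0.109757 × 1.4⁴ = 0.421642 m⁴.
Centre of pressure: y_p = y_c + I_c/(y_c·A) = 5.89418 + 0.421642/(5.89418 × 3.07876) = 5.89418 + 0.0232351 = 5.91742 m along the plane.
The resultant acts 0.594178 + 0.0232351 = 0.617413 m (along the plate) below the hinge at the top edge, so the moment about the hinge is M = F × 0.617413 = 165.048 × 0.617413 = 101.903 kN·m.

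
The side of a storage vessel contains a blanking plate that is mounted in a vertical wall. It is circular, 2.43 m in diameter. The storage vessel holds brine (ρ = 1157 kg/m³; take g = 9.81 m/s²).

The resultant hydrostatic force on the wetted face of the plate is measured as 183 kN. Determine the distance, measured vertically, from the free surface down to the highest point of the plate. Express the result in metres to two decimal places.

γ = ρg = 1157 × 9.81 / 1000 = 11.35017 kN/m³.
A = π(1.215)² = 4.6377 m².
From F = γ·h_c·A, the centroid depth is h_c = 183/(11.35017 × 4.6377) = 3.47653 m.
The centroid is at the centre, 1.215 m below the top of the plate, so the highest point sits at h_top = 3.47653 − 1.215 = 2.26153 m below the surface.

d_top ≈ 2.26 m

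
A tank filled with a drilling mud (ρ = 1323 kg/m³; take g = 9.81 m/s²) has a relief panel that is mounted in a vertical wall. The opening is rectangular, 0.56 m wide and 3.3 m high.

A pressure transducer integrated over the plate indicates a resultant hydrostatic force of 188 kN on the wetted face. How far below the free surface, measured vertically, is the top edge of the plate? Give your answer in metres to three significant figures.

d_top ≈ 6.19 m

γ = ρg = 1323 × 9.81 / 1000 = 12.97863 kN/m³.
A = 0.56 × 3.3 = 1.848 m².
From F = γ·h_c·A, the centroid depth is h_c = 188/(12.97863 × 1.848) = 7.83839 m.
The centroid lies 3.3/2 = 1.65 m below the top edge, so the top edge sits at h_top = 7.83839 − 1.65 = 6.18839 m below the surface.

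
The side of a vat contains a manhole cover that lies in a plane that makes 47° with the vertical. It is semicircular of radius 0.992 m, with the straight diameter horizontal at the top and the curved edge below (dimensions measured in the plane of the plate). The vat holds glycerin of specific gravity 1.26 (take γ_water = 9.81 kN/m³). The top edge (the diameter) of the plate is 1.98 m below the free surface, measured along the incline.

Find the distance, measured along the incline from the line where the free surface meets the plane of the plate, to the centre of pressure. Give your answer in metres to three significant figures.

y_p = 2.43 m

γ = 1.26 × 9.81 = 12.3606 kN/m³.
The plate makes 47° with the vertical, i.e. θ = 90° − 47° = 43° to the horizontal. Measuring y along the incline from the free-surface line, vertical depth h = y·sinθ with sinθ = 0.681998.
The centroid of a semicircle lies 4r/(3π) = 0.421018 m from the diameter, here below the top edge, so y_c = 1.98 + 0.421018 = 2.40102 m and h_c = 2.40102 × 0.681998 = 1.63749 m.
A = πr²/2 = π × 0.992²/2 = 1.54576 m².
Resultant F = γ·h_c·A = 12.3606 × 1.63749 × 1.54576 = 31.2867 kN.
I_c = (π/8 − 8/(9π))·r⁴ = 0.109757 × 0.992⁴ = 0.106287 m⁴.
Centre of pressure: y_p = y_c + I_c/(y_c·A) = 2.40102 + 0.106287/(2.40102 × 1.54576) = 2.40102 + 0.028638 = 2.42966 m along the plane.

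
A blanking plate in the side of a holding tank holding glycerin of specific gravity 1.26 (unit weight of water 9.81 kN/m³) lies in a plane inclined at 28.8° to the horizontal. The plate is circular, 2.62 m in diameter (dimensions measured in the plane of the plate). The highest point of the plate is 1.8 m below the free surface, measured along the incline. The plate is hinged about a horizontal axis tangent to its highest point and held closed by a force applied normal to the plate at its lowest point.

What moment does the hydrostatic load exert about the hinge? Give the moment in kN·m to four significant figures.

M ≈ 144.6 kN·m

γ = 1.26 × 9.81 = 12.3606 kN/m³.
Let θ = 28.8° be the plate's angle to the horizontal; measure y along the incline from where the plane meets the free surface. Vertical depth h = y·sinθ with sinθ = 0.481754.
The centroid is at the centre, 1.31 m below the top of the plate, so y_c = 1.8 + 1.31 = 3.11 m and h_c = 3.11 × 0.481754 = 1.49825 m.
A = π(1.31)² = 5.39129 m².
Resultant F = γ·h_c·A = 12.3606 × 1.49825 × 5.39129 = 99.8427 kN.
I_c = πr⁴/4 = π × 1.31⁴/4 = 2.313 m⁴.
Centre of pressure: y_p = y_c + I_c/(y_c·A) = 3.11 + 2.313/(3.11 × 5.39129) = 3.11 + 0.13795 = 3.24795 m along the plane.
The resultant acts 1.31 + 0.13795 = 1.44795 m (along the plate) below the hinge at the top edge, so the moment about the hinge is M = F × 1.44795 = 99.8427 × 1.44795 = 144.567 kN·m.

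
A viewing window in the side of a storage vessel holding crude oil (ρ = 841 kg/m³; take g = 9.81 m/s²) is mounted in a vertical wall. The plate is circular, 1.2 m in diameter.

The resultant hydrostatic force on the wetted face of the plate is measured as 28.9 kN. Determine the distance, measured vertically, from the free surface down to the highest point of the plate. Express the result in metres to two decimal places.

d_top ≈ 2.50 m

γ = ρg = 841 × 9.81 / 1000 = 8.25021 kN/m³.
A = π(0.6)² = 1.13097 m².
From F = γ·h_c·A, the centroid depth is h_c = 28.9/(8.25021 × 1.13097) = 3.09729 m.
The centroid is at the centre, 0.6 m below the top of the plate, so the highest point sits at h_top = 3.09729 − 0.6 = 2.49729 m below the surface.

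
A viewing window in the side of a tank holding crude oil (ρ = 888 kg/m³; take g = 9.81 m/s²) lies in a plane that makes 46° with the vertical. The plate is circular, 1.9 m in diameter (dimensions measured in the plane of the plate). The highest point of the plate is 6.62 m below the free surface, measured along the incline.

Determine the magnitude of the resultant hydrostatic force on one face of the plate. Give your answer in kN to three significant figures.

F ≈ 130 kN

γ = ρg = 888 × 9.81 / 1000 = 8.71128 kN/m³.
The plate makes 46° with the vertical, i.e. θ = 90° − 46° = 44° to the horizontal. Measuring y along the incline from the free-surface line, vertical depth h = y·sinθ with sinθ = 0.694658.
The centroid is at the centre, 0.95 m below the top of the plate, so y_c = 6.62 + 0.95 = 7.57 m and h_c = 7.57 × 0.694658 = 5.25856 m.
A = π(0.95)² = 2.83529 m².
Resultant F = γ·h_c·A = 8.71128 × 5.25856 × 2.83529 = 129.881 kN.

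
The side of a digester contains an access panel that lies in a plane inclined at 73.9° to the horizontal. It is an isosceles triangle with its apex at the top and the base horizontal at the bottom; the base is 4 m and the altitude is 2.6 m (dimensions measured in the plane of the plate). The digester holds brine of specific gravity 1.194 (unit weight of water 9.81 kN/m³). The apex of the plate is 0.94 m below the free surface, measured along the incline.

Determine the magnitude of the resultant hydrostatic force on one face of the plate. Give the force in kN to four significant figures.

γ = 1.194 × 9.81 = 11.71314 kN/m³.
Let θ = 73.9° be the plate's angle to the horizontal; measure y along the incline from where the plane meets the free surface. Vertical depth h = y·sinθ with sinθ = 0.960779.
With the apex up, the centroid sits 2h/3 = 2 × 2.6/3 = 1.73333 m below the apex, so y_c = 0.94 + 1.73333 = 2.67333 m and h_c = 2.67333 × 0.960779 = 2.56848 m.
A = ½ × 4 × 2.6 = 5.2 m².
Resultant F = γ·h_c·A = 11.71314 × 2.56848 × 5.2 = 156.442 kN.

F ≈ 156.4 kN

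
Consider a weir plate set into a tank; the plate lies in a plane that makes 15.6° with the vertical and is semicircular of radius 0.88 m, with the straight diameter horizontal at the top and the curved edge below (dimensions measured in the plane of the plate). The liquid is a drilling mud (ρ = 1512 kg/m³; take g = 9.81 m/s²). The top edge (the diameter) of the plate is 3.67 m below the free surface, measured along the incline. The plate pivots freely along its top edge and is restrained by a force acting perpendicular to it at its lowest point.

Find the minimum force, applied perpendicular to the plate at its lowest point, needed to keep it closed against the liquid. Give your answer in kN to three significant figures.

P ≈ 30.9 kN

γ = ρg = 1512 × 9.81 / 1000 = 14.83272 kN/m³.
The plate makes 15.6° with the vertical, i.e. θ = 90° − 15.6° = 74.4° to the horizontal. Measuring y along the incline from the free-surface line, vertical depth h = y·sinθ with sinθ = 0.963163.
The centroid of a semicircle lies 4r/(3π) = 0.373484 m from the diameter, here below the top edge, so y_c = 3.67 + 0.373484 = 4.04348 m and h_c = 4.04348 × 0.963163 = 3.89453 m.
A = πr²/2 = π × 0.88²/2 = 1.21642 m².
Resultant F = γ·h_c·A = 14.83272 × 3.89453 × 1.21642 = 70.2683 kN.
I_c = (π/8 − 8/(9π))·r⁴ = 0.109757 × 0.88⁴ = 0.0658208 m⁴.
Centre of pressure: y_p = y_c + I_c/(y_c·A) = 4.04348 + 0.0658208/(4.04348 × 1.21642) = 4.04348 + 0.0133821 = 4.05686 m along the plane.
The resultant acts 0.373484 + 0.0133821 = 0.386866 m (along the plate) below the hinge at the top edge, so the moment about the hinge is M = F × 0.386866 = 70.2683 × 0.386866 = 27.1844 kN·m.
A normal force at the bottom, 0.88 m from the hinge, must supply this moment: P = 27.1844/0.88 = 30.8914 kN.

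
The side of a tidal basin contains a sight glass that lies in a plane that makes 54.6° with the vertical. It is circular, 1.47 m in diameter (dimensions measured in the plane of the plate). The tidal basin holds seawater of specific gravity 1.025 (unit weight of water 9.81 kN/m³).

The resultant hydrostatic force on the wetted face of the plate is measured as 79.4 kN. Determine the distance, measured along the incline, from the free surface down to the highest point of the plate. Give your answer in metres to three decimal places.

y_top ≈ 7.297 m

γ = 1.025 × 9.81 = 10.05525 kN/m³.
A = π(0.735)² = 1.69717 m².
From F = γ·h_c·A, the centroid depth is h_c = 79.4/(10.05525 × 1.69717) = 4.65267 m.
The plate makes 54.6° with the vertical, i.e. θ = 90° − 54.6° = 35.4° to the horizontal. Measuring y along the incline from the free-surface line, vertical depth h = y·sinθ with sinθ = 0.579281.
Along the incline, y_c = h_c/sinθ = 4.65267/0.579281 = 8.0318 m.
The centroid is at the centre, 0.735 m below the top of the plate, so the highest point sits at y_top = 8.0318 − 0.735 = 7.2968 m along the incline.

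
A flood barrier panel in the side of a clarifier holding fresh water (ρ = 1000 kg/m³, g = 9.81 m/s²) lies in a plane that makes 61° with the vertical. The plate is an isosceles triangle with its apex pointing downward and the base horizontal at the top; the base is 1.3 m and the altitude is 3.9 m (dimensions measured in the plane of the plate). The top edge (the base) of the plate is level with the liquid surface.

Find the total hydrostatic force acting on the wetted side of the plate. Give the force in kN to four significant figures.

γ = ρg = 1000 × 9.81 = 9810 N/m³ = 9.81 kN/m³.
The plate makes 61° with the vertical, i.e. θ = 90° − 61° = 29° to the horizontal. Measuring y along the incline from the free-surface line, vertical depth h = y·sinθ with sinθ = 0.484810.
With the apex down, the centroid sits h/3 = 3.9/3 = 1.3 m below the base (the top edge), so y_c = 1.3 m and h_c = 1.3 × 0.484810 = 0.630253 m.
A = ½ × 1.3 × 3.9 = 2.535 m².
Resultant F = γ·h_c·A = 9.81 × 0.630253 × 2.535 = 15.6734 kN.

F ≈ 15.67 kN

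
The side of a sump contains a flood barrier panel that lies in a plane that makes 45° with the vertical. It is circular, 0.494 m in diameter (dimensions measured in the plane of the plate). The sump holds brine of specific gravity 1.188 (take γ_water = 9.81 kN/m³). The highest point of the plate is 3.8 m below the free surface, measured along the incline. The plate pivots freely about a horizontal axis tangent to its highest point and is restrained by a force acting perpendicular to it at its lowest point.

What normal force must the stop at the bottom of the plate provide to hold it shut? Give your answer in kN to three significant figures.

P ≈ 3.24 kN

γ = 1.188 × 9.81 = 11.65428 kN/m³.
The plate makes 45° with the vertical, i.e. θ = 90° − 45° = 45° to the horizontal. Measuring y along the incline from the free-surface line, vertical depth h = y·sinθ with sinθ = 0.707107.
The centroid is at the centre, 0.247 m below the top of the plate, so y_c = 3.8 + 0.247 = 4.047 m and h_c = 4.047 × 0.707107 = 2.86166 m.
A = π(0.247)² = 0.191665 m².
Resultant F = γ·h_c·A = 11.65428 × 2.86166 × 0.191665 = 6.39214 kN.
I_c = πr⁴/4 = π × 0.247⁴/4 = 0.00292333 m⁴.
Centre of pressure: y_p = y_c + I_c/(y_c·A) = 4.047 + 0.00292333/(4.047 × 0.191665) = 4.047 + 0.00376879 = 4.05077 m along the plane.
The resultant acts 0.247 + 0.00376879 = 0.250769 m (along the plate) below the hinge at the top edge, so the moment about the hinge is M = F × 0.250769 = 6.39214 × 0.250769 = 1.60295 kN·m.
A normal force at the bottom, 0.494 m from the hinge, must supply this moment: P = 1.60295/0.494 = 3.24484 kN.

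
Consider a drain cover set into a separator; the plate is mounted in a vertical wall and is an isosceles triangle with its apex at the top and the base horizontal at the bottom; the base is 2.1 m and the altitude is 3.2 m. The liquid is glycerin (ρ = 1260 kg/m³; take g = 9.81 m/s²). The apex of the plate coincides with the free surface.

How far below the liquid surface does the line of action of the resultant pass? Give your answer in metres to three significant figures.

γ = ρg = 1260 × 9.81 / 1000 = 12.3606 kN/m³.
With the apex up, the centroid sits 2h/3 = 2 × 3.2/3 = 2.13333 m below the apex, so the centroid depth is h_c = 2.13333 m.
A = ½ × 2.1 × 3.2 = 3.36 m².
Resultant F = γ·h_c·A = 12.3606 × 2.13333 × 3.36 = 88.6006 kN.
I_c = b·h³/36 = 2.1 × 3.2³/36 = 1.91147 m⁴.
Centre of pressure: y_p = y_c + I_c/(y_c·A) = 2.13333 + 1.91147/(2.13333 × 3.36) = 2.13333 + 0.266668 = 2.4 m along the plane.

h_p = 2.40 m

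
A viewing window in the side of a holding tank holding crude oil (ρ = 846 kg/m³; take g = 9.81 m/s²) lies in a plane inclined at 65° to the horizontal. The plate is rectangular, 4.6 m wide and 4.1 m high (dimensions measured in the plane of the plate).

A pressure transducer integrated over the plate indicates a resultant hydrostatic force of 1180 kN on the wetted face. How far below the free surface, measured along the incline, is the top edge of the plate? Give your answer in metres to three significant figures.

y_top ≈ 6.27 m

γ = ρg = 846 × 9.81 / 1000 = 8.29926 kN/m³.
A = 4.6 × 4.1 = 18.86 m².
From F = γ·h_c·A, the centroid depth is h_c = 1180/(8.29926 × 18.86) = 7.53878 m.
Let θ = 65° be the plate's angle to the horizontal; measure y along the incline from where the plane meets the free surface. Vertical depth h = y·sinθ with sinθ = 0.906308.
Along the incline, y_c = h_c/sinθ = 7.53878/0.906308 = 8.31812 m.
The centroid lies 4.1/2 = 2.05 m below the top edge, so the top edge sits at y_top = 8.31812 − 2.05 = 6.26812 m along the incline.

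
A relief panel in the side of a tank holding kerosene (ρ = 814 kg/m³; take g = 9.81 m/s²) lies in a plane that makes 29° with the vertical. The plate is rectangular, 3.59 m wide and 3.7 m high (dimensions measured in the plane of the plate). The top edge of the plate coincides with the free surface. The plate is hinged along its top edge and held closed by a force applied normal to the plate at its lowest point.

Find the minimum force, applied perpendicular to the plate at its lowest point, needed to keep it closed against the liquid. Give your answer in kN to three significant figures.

γ = ρg = 814 × 9.81 / 1000 = 7.98534 kN/m³.
The plate makes 29° with the vertical, i.e. θ = 90° − 29° = 61° to the horizontal. Measuring y along the incline from the free-surface line, vertical depth h = y·sinθ with sinθ = 0.874620.
The centroid lies 3.7/2 = 1.85 m below the top edge, so y_c = 1.85 m and h_c = 1.85 × 0.874620 = 1.61805 m.
A = 3.59 × 3.7 = 13.283 m².
Resultant F = γ·h_c·A = 7.98534 × 1.61805 × 13.283 = 171.625 kN.
I_c = b·h³/12 = 3.59 × 3.7³/12 = 15.1537 m⁴.
Centre of pressure: y_p = y_c + I_c/(y_c·A) = 1.85 + 15.1537/(1.85 × 13.283) = 1.85 + 0.616667 = 2.46667 m along the plane.
The resultant acts 1.85 + 0.616667 = 2.46667 m (along the plate) below the hinge at the top edge, so the moment about the hinge is M = F × 2.46667 = 171.625 × 2.46667 = 423.342 kN·m.
A normal force at the bottom, 3.7 m from the hinge, must supply this moment: P = 423.342/3.7 = 114.417 kN.

P ≈ 114 kN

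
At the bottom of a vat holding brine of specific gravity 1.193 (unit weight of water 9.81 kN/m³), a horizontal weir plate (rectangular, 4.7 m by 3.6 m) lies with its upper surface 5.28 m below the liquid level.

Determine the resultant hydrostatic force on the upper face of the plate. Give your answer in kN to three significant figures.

γ = 1.193 × 9.81 = 11.70333 kN/m³.
The plate is horizontal, so pressure is uniform at p = γ·h = 11.70333 × 5.28 = 61.7936 kN/m².
A = 4.7 × 3.6 = 16.92 m².
F = p·A = 61.7936 × 16.92 = 1045.55 kN.

F ≈ 1050 kN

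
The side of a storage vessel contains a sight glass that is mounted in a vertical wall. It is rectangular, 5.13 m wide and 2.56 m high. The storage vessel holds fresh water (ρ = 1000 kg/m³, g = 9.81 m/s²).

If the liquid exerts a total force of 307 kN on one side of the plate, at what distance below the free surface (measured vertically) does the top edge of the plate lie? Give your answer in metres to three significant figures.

d_top ≈ 1.10 m

γ = ρg = 1000 × 9.81 = 9810 N/m³ = 9.81 kN/m³.
A = 5.13 × 2.56 = 13.1328 m².
From F = γ·h_c·A, the centroid depth is h_c = 307/(9.81 × 13.1328) = 2.38293 m.
The centroid lies 2.56/2 = 1.28 m below the top edge, so the top edge sits at h_top = 2.38293 − 1.28 = 1.10293 m below the surface.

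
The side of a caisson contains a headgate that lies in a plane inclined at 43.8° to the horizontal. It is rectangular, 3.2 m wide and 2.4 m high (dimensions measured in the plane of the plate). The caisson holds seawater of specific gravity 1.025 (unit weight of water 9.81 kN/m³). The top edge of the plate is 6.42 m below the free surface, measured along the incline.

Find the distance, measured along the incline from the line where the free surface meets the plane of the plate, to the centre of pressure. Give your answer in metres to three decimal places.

y_p = 7.683 m

γ = 1.025 × 9.81 = 10.05525 kN/m³.
Let θ = 43.8° be the plate's angle to the horizontal; measure y along the incline from where the plane meets the free surface. Vertical depth h = y·sinθ with sinθ = 0.692143.
The centroid lies 2.4/2 = 1.2 m below the top edge, so y_c = 6.42 + 1.2 = 7.62 m and h_c = 7.62 × 0.692143 = 5.27413 m.
A = 3.2 × 2.4 = 7.68 m².
Resultant F = γ·h_c·A = 10.05525 × 5.27413 × 7.68 = 407.291 kN.
I_c = b·h³/12 = 3.2 × 2.4³/12 = 3.6864 m⁴.
Centre of pressure: y_p = y_c + I_c/(y_c·A) = 7.62 + 3.6864/(7.62 × 7.68) = 7.62 + 0.0629921 = 7.68299 m along the plane.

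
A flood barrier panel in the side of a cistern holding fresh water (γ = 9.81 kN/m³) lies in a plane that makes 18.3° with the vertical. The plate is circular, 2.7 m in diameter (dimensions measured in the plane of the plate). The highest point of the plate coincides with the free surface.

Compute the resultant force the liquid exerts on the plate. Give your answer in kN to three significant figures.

γ = 9.81 kN/m³.
The plate makes 18.3° with the vertical, i.e. θ = 90° − 18.3° = 71.7° to the horizontal. Measuring y along the incline from the free-surface line, vertical depth h = y·sinθ with sinθ = 0.949425.
The centroid is at the centre, 1.35 m below the top of the plate, so y_c = 1.35 m and h_c = 1.35 × 0.949425 = 1.28172 m.
A = π(1.35)² = 5.72555 m².
Resultant F = γ·h_c·A = 9.81 × 1.28172 × 5.72555 = 71.9912 kN.

F ≈ 72.0 kN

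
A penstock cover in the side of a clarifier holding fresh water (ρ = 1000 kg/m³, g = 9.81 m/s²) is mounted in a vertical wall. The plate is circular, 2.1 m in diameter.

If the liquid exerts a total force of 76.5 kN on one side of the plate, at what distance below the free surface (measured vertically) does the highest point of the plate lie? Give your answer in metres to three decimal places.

d_top ≈ 1.201 m

γ = ρg = 1000 × 9.81 = 9810 N/m³ = 9.81 kN/m³.
A = π(1.05)² = 3.46361 m².
From F = γ·h_c·A, the centroid depth is h_c = 76.5/(9.81 × 3.46361) = 2.25146 m.
The centroid is at the centre, 1.05 m below the top of the plate, so the highest point sits at h_top = 2.25146 − 1.05 = 1.20146 m below the surface.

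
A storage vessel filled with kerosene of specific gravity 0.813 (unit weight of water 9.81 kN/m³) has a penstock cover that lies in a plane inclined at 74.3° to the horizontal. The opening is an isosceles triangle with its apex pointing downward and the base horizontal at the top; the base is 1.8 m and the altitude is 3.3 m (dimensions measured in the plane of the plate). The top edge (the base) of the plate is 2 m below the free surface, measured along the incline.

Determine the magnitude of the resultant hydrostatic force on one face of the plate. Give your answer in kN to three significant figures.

γ = 0.813 × 9.81 = 7.97553 kN/m³.
Let θ = 74.3° be the plate's angle to the horizontal; measure y along the incline from where the plane meets the free surface. Vertical depth h = y·sinθ with sinθ = 0.962692.
With the apex down, the centroid sits h/3 = 3.3/3 = 1.1 m below the base (the top edge), so y_c = 2 + 1.1 = 3.1 m and h_c = 3.1 × 0.962692 = 2.98435 m.
A = ½ × 1.8 × 3.3 = 2.97 m².
Resultant F = γ·h_c·A = 7.97553 × 2.98435 × 2.97 = 70.6913 kN.

F ≈ 70.7 kN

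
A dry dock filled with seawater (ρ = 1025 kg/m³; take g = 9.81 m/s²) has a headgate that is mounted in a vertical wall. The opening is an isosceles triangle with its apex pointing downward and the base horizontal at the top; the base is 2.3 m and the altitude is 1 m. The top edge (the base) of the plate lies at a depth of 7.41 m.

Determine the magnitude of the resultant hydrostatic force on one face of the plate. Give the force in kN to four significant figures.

γ = ρg = 1025 × 9.81 / 1000 = 10.05525 kN/m³.
With the apex down, the centroid sits h/3 = 1/3 = 0.333333 m below the base (the top edge), so the centroid depth is h_c = 7.41 + 0.333333 = 7.74333 m.
A = ½ × 2.3 × 1 = 1.15 m².
Resultant F = γ·h_c·A = 10.05525 × 7.74333 × 1.15 = 89.5403 kN.

F ≈ 89.54 kN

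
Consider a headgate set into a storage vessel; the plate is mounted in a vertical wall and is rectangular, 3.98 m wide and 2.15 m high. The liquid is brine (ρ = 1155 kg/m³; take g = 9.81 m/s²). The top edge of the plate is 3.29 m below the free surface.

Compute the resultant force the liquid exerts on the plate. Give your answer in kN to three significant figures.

γ = ρg = 1155 × 9.81 / 1000 = 11.33055 kN/m³.
The centroid lies 2.15/2 = 1.075 m below the top edge, so the centroid depth is h_c = 3.29 + 1.075 = 4.365 m.
A = 3.98 × 2.15 = 8.557 m².
Resultant F = γ·h_c·A = 11.33055 × 4.365 × 8.557 = 423.211 kN.

F ≈ 423 kN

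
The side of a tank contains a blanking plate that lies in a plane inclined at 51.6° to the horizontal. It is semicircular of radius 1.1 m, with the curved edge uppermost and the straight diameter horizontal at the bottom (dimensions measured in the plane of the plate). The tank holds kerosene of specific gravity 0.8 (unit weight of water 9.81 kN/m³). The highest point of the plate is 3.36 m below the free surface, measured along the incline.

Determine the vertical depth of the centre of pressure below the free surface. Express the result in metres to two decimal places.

γ = 0.8 × 9.81 = 7.848 kN/m³.
Let θ = 51.6° be the plate's angle to the horizontal; measure y along the incline from where the plane meets the free surface. Vertical depth h = y·sinθ with sinθ = 0.783693.
The centroid lies 4r/(3π) = 0.466854 m above the diameter, so r − 4r/(3π) = 1.1 − 0.466854 = 0.633146 m below the topmost point, so y_c = 3.36 + 0.633146 = 3.99315 m and h_c = 3.99315 × 0.783693 = 3.1294 m.
A = πr²/2 = π × 1.1²/2 = 1.90066 m².
Resultant F = γ·h_c·A = 7.848 × 3.1294 × 1.90066 = 46.6793 kN.
I_c = (π/8 − 8/(9π))·r⁴ = 0.109757 × 1.1⁴ = 0.160695 m⁴.
Centre of pressure: y_p = y_c + I_c/(y_c·A) = 3.99315 + 0.160695/(3.99315 × 1.90066) = 3.99315 + 0.021173 = 4.01432 m along the plane.
Vertically, h_p = y_p·sinθ = 4.01432 × 0.783693 = 3.14599 m.

h_p = 3.15 m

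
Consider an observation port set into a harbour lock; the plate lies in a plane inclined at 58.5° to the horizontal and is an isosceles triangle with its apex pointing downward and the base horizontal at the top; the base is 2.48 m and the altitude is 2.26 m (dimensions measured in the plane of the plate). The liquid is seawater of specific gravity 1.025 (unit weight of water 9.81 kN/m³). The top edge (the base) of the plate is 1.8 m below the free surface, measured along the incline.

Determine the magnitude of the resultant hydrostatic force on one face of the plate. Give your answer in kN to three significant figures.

F ≈ 61.3 kN

γ = 1.025 × 9.81 = 10.05525 kN/m³.
Let θ = 58.5° be the plate's angle to the horizontal; measure y along the incline from where the plane meets the free surface. Vertical depth h = y·sinθ with sinθ = 0.852640.
With the apex down, the centroid sits h/3 = 2.26/3 = 0.753333 m below the base (the top edge), so y_c = 1.8 + 0.753333 = 2.55333 m and h_c = 2.55333 × 0.852640 = 2.17707 m.
A = ½ × 2.48 × 2.26 = 2.8024 m².
Resultant F = γ·h_c·A = 10.05525 × 2.17707 × 2.8024 = 61.3473 kN.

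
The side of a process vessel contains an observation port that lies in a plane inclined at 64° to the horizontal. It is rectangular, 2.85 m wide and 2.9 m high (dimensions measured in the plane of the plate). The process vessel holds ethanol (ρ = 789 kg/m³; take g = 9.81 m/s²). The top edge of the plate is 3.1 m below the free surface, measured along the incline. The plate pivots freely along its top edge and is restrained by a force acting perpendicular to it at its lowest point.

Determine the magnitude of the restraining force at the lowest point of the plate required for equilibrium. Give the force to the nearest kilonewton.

P ≈ 145 kN

γ = ρg = 789 × 9.81 / 1000 = 7.74009 kN/m³.
Let θ = 64° be the plate's angle to the horizontal; measure y along the incline from where the plane meets the free surface. Vertical depth h = y·sinθ with sinθ = 0.898794.
The centroid lies 2.9/2 = 1.45 m below the top edge, so y_c = 3.1 + 1.45 = 4.55 m and h_c = 4.55 × 0.898794 = 4.08951 m.
A = 2.85 × 2.9 = 8.265 m².
Resultant F = γ·h_c·A = 7.74009 × 4.08951 × 8.265 = 261.613 kN.
I_c = b·h³/12 = 2.85 × 2.9³/12 = 5.79239 m⁴.
Centre of pressure: y_p = y_c + I_c/(y_c·A) = 4.55 + 5.79239/(4.55 × 8.265) = 4.55 + 0.154029 = 4.70403 m along the plane.
The resultant acts 1.45 + 0.154029 = 1.60403 m (along the plate) below the hinge at the top edge, so the moment about the hinge is M = F × 1.60403 = 261.613 × 1.60403 = 419.635 kN·m.
A normal force at the bottom, 2.9 m from the hinge, must supply this moment: P = 419.635/2.9 = 144.702 kN.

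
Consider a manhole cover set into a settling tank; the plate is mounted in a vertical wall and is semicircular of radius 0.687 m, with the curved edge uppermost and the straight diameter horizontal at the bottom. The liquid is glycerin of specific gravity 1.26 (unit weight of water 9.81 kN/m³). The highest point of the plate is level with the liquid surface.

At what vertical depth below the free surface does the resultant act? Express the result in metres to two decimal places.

γ = 1.26 × 9.81 = 12.3606 kN/m³.
The centroid lies 4r/(3π) = 0.291572 m above the diameter, so r − 4r/(3π) = 0.687 − 0.291572 = 0.395428 m below the topmost point, so the centroid depth is h_c = 0.395428 m.
A = πr²/2 = π × 0.687²/2 = 0.741367 m².
Resultant F = γ·h_c·A = 12.3606 × 0.395428 × 0.741367 = 3.6236 kN.
I_c = (π/8 − 8/(9π))·r⁴ = 0.109757 × 0.687⁴ = 0.0244489 m⁴.
Centre of pressure: y_p = y_c + I_c/(y_c·A) = 0.395428 + 0.0244489/(0.395428 × 0.741367) = 0.395428 + 0.0833986 = 0.478827 m along the plane.

h_p = 0.48 m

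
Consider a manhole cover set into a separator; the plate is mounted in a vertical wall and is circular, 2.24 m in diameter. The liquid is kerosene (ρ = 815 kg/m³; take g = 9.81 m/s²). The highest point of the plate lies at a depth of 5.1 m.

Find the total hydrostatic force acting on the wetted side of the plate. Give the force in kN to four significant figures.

F ≈ 196.0 kN

γ = ρg = 815 × 9.81 / 1000 = 7.99515 kN/m³.
The centroid is at the centre, 1.12 m below the top of the plate, so the centroid depth is h_c = 5.1 + 1.12 = 6.22 m.
A = π(1.12)² = 3.94081 m².
Resultant F = γ·h_c·A = 7.99515 × 6.22 × 3.94081 = 195.976 kN.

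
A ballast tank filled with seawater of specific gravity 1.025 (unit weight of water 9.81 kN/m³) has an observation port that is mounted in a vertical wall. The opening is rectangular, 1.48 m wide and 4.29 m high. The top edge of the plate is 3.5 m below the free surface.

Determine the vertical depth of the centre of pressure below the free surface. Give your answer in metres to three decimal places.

γ = 1.025 × 9.81 = 10.05525 kN/m³.
The centroid lies 4.29/2 = 2.145 m below the top edge, so the centroid depth is h_c = 3.5 + 2.145 = 5.645 m.
A = 1.48 × 4.29 = 6.3492 m².
Resultant F = γ·h_c·A = 10.05525 × 5.645 × 6.3492 = 360.393 kN.
I_c = b·h³/12 = 1.48 × 4.29³/12 = 9.73761 m⁴.
Centre of pressure: y_p = y_c + I_c/(y_c·A) = 5.645 + 9.73761/(5.645 × 6.3492) = 5.645 + 0.271687 = 5.91669 m along the plane.

h_p = 5.917 m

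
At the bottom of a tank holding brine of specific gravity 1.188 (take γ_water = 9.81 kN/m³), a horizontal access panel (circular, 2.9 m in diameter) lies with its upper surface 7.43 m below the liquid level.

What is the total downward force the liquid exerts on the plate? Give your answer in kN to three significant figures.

F ≈ 572 kN

γ = 1.188 × 9.81 = 11.65428 kN/m³.
The plate is horizontal, so pressure is uniform at p = γ·h = 11.65428 × 7.43 = 86.5913 kN/m².
A = π(1.45)² = 6.6052 m².
F = p·A = 86.5913 × 6.6052 = 571.953 kN.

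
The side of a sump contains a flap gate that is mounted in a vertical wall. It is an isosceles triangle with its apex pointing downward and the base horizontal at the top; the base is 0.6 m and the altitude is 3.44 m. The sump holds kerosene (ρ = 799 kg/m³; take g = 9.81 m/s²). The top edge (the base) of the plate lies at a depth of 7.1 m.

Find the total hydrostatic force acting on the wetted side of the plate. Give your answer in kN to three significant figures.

γ = ρg = 799 × 9.81 / 1000 = 7.83819 kN/m³.
With the apex down, the centroid sits h/3 = 3.44/3 = 1.14667 m below the base (the top edge), so the centroid depth is h_c = 7.1 + 1.14667 = 8.24667 m.
A = ½ × 0.6 × 3.44 = 1.032 m².
Resultant F = γ·h_c·A = 7.83819 × 8.24667 × 1.032 = 66.7074 kN.

F ≈ 66.7 kN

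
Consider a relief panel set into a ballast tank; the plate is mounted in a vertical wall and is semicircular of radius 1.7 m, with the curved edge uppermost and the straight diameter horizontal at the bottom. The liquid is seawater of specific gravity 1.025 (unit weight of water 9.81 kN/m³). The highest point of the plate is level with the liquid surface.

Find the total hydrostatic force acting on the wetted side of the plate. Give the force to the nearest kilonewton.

F ≈ 45 kN

γ = 1.025 × 9.81 = 10.05525 kN/m³.
The centroid lies 4r/(3π) = 0.721502 m above the diameter, so r − 4r/(3π) = 1.7 − 0.721502 = 0.978498 m below the topmost point, so the centroid depth is h_c = 0.978498 m.
A = πr²/2 = π × 1.7²/2 = 4.5396 m².
Resultant F = γ·h_c·A = 10.05525 × 0.978498 × 4.5396 = 44.6653 kN.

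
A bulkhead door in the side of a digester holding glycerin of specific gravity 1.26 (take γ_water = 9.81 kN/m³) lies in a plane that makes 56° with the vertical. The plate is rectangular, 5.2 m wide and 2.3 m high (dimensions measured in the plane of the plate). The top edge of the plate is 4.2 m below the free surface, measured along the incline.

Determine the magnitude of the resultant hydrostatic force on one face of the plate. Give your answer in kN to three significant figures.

γ = 1.26 × 9.81 = 12.3606 kN/m³.
The plate makes 56° with the vertical, i.e. θ = 90° − 56° = 34° to the horizontal. Measuring y along the incline from the free-surface line, vertical depth h = y·sinθ with sinθ = 0.559193.
The centroid lies 2.3/2 = 1.15 m below the top edge, so y_c = 4.2 + 1.15 = 5.35 m and h_c = 5.35 × 0.559193 = 2.99168 m.
A = 5.2 × 2.3 = 11.96 m².
Resultant F = γ·h_c·A = 12.3606 × 2.99168 × 11.96 = 442.268 kN.

F ≈ 442 kN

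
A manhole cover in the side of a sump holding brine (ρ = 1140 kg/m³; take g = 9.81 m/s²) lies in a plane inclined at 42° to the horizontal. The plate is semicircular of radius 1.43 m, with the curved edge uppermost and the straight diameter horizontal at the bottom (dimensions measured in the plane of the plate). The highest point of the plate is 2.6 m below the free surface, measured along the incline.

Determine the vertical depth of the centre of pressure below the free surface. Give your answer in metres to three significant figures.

h_p = 2.32 m

γ = ρg = 1140 × 9.81 / 1000 = 11.1834 kN/m³.
Let θ = 42° be the plate's angle to the horizontal; measure y along the incline from where the plane meets the free surface. Vertical depth h = y·sinθ with sinθ = 0.669131.
The centroid lies 4r/(3π) = 0.606911 m above the diameter, so r − 4r/(3π) = 1.43 − 0.606911 = 0.823089 m below the topmost point, so y_c = 2.6 + 0.823089 = 3.42309 m and h_c = 3.42309 × 0.669131 = 2.2905 m.
A = πr²/2 = π × 1.43²/2 = 3.21212 m².
Resultant F = γ·h_c·A = 11.1834 × 2.2905 × 3.21212 = 82.2803 kN.
I_c = (π/8 − 8/(9π))·r⁴ = 0.109757 × 1.43⁴ = 0.458962 m⁴.
Centre of pressure: y_p = y_c + I_c/(y_c·A) = 3.42309 + 0.458962/(3.42309 × 3.21212) = 3.42309 + 0.0417414 = 3.46483 m along the plane.
Vertically, h_p = y_p·sinθ = 3.46483 × 0.669131 = 2.31843 m.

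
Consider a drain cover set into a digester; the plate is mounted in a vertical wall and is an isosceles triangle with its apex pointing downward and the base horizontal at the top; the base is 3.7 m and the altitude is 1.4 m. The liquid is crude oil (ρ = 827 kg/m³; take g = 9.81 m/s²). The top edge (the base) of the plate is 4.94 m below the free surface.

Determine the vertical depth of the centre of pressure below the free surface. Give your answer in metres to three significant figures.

γ = ρg = 827 × 9.81 / 1000 = 8.11287 kN/m³.
With the apex down, the centroid sits h/3 = 1.4/3 = 0.466667 m below the base (the top edge), so the centroid depth is h_c = 4.94 + 0.466667 = 5.40667 m.
A = ½ × 3.7 × 1.4 = 2.59 m².
Resultant F = γ·h_c·A = 8.11287 × 5.40667 × 2.59 = 113.607 kN.
I_c = b·h³/36 = 3.7 × 1.4³/36 = 0.282022 m⁴.
Centre of pressure: y_p = y_c + I_c/(y_c·A) = 5.40667 + 0.282022/(5.40667 × 2.59) = 5.40667 + 0.0201397 = 5.42681 m along the plane.

h_p = 5.43 m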